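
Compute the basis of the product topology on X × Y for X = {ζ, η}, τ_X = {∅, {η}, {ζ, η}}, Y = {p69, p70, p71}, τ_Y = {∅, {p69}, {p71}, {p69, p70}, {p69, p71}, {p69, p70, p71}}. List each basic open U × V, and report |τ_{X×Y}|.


Basis B = {∅ × ∅, {η} × {p69}, {η} × {p71}, {ζ, η} × {p69}, {ζ, η} × {p71}, {η} × {p69, p70}, {η} × {p69, p71}, {η} × {p69, p70, p71}, {ζ, η} × {p69, p70}, {ζ, η} × {p69, p71}, {ζ, η} × {p69, p70, p71}}; |τ_{X×Y}| = 18.

Enumerate products U × V with U ∈ τ_X, V ∈ τ_Y (deduplicated):
  ∅ × ∅ = {} (∅)
  {η} × {p69} = {(η,p69)}
  {η} × {p71} = {(η,p71)}
  {ζ, η} × {p69} = {(ζ,p69), (η,p69)}
  {ζ, η} × {p71} = {(ζ,p71), (η,p71)}
  {η} × {p69, p70} = {(η,p69), (η,p70)}
  {η} × {p69, p71} = {(η,p69), (η,p71)}
  {η} × {p69, p70, p71} = {(η,p69), (η,p70), (η,p71)}
  {ζ, η} × {p69, p70} = {(ζ,p69), (ζ,p70), (η,p69), (η,p70)}
  {ζ, η} × {p69, p71} = {(ζ,p69), (ζ,p71), (η,p69), (η,p71)}
  {ζ, η} × {p69, p70, p71} = {(ζ,p69), (ζ,p70), (ζ,p71), (η,p69), (η,p70), (η,p71)}
These 11 distinct sets form the basis B.
Close under arbitrary unions to get τ_{X×Y}; counting gives |τ_{X×Y}| = 18.


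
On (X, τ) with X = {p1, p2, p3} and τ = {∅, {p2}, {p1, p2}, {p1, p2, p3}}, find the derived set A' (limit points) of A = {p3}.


A' = ∅

For each x ∈ X, list the open sets U ∈ τ with x ∈ U, then check whether U ∩ (A ∖ {x}) ≠ ∅ for every such U.
  x = p1: open {p1, p2} ∋ x has {p1, p2} ∩ (A ∖ {p1}) = ∅, so x is NOT a limit point.
  x = p2: open {p2} ∋ x has {p2} ∩ (A ∖ {p2}) = ∅, so x is NOT a limit point.
  x = p3: open {p1, p2, p3} ∋ x has {p1, p2, p3} ∩ (A ∖ {p3}) = ∅, so x is NOT a limit point.
Collecting: A' = ∅.


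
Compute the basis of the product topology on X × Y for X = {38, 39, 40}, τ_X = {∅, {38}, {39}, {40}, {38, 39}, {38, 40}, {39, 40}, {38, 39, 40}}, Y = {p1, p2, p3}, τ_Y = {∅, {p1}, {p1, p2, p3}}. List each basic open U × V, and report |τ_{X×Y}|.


Basis B = {∅ × ∅, {38} × {p1}, {39} × {p1}, {40} × {p1}, {38, 39} × {p1}, {38, 40} × {p1}, {39, 40} × {p1}, {38} × {p1, p2, p3}, {38, 39, 40} × {p1}, {39} × {p1, p2, p3}, {40} × {p1, p2, p3}, {38, 39} × {p1, p2, p3}, {38, 40} × {p1, p2, p3}, {39, 40} × {p1, p2, p3}, {38, 39, 40} × {p1, p2, p3}}; |τ_{X×Y}| = 27.

Enumerate products U × V with U ∈ τ_X, V ∈ τ_Y (deduplicated):
  ∅ × ∅ = {} (∅)
  {38} × {p1} = {(38,p1)}
  {39} × {p1} = {(39,p1)}
  {40} × {p1} = {(40,p1)}
  {38, 39} × {p1} = {(38,p1), (39,p1)}
  {38, 40} × {p1} = {(38,p1), (40,p1)}
  {39, 40} × {p1} = {(39,p1), (40,p1)}
  {38} × {p1, p2, p3} = {(38,p1), (38,p2), (38,p3)}
  {38, 39, 40} × {p1} = {(38,p1), (39,p1), (40,p1)}
  {39} × {p1, p2, p3} = {(39,p1), (39,p2), (39,p3)}
  {40} × {p1, p2, p3} = {(40,p1), (40,p2), (40,p3)}
  {38, 39} × {p1, p2, p3} = {(38,p1), (38,p2), (38,p3), (39,p1), (39,p2), (39,p3)}
  {38, 40} × {p1, p2, p3} = {(38,p1), (38,p2), (38,p3), (40,p1), (40,p2), (40,p3)}
  {39, 40} × {p1, p2, p3} = {(39,p1), (39,p2), (39,p3), (40,p1), (40,p2), (40,p3)}
  {38, 39, 40} × {p1, p2, p3} = {(38,p1), (38,p2), (38,p3), (39,p1), (39,p2), (39,p3), (40,p1), (40,p2), (40,p3)}
These 15 distinct sets form the basis B.
Close under arbitrary unions to get τ_{X×Y}; counting gives |τ_{X×Y}| = 27.


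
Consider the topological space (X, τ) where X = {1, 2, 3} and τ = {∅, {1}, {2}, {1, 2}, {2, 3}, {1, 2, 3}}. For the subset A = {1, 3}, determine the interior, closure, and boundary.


int(A) = {1}, cl(A) = {1, 3}, ∂A = {3}.

Closed sets in (X, τ) are complements of opens:
  closed(X, τ) = {∅, {1}, {3}, {1, 3}, {2, 3}, {1, 2, 3}}.
int(A) = ⋃ {U ∈ τ : U ⊆ A}. Opens contained in A: ∅, {1}.
Taking the union of these: int(A) = {1}.
cl(A) = ⋂ {C closed : A ⊆ C}. Closed sets containing A: {1, 3}, {1, 2, 3}.
Intersecting these: cl(A) = {1, 3}.
∂A = cl(A) ∖ int(A) = {1, 3} ∖ {1} = {3}.


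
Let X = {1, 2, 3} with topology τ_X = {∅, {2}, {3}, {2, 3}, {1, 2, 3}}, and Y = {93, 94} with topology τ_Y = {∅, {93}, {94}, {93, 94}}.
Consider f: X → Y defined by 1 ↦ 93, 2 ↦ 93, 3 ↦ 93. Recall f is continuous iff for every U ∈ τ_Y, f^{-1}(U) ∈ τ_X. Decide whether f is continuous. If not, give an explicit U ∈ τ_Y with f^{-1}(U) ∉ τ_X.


f IS continuous.

Compute f^{-1}(U) for each U ∈ τ_Y:
  U = ∅: f^{-1}(U) = ∅ ∈ τ_X ✓.
  U = {93}: f^{-1}(U) = {1, 2, 3} ∈ τ_X ✓.
  U = {94}: f^{-1}(U) = ∅ ∈ τ_X ✓.
  U = {93, 94}: f^{-1}(U) = {1, 2, 3} ∈ τ_X ✓.
Every preimage lies in τ_X, so f IS continuous.


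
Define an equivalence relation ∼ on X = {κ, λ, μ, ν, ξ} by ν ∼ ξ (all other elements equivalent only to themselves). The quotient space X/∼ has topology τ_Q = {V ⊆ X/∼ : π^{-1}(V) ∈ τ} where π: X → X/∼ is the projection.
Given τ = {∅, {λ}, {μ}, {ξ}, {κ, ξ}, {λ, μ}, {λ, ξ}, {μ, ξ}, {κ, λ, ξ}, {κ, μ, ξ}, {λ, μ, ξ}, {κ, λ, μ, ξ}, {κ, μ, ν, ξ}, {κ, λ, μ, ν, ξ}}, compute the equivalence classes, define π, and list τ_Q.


X/∼ = {[κ], [λ], [μ], [ν=ξ]}; |τ_Q| = 6.

Equivalence classes: [κ], [λ], [μ], [ν=ξ].
Quotient map π: X → X/∼ sends κ ↦ [κ], λ ↦ [λ], μ ↦ [μ], ν ↦ [ν=ξ], ξ ↦ [ν=ξ].
For each subset V ⊆ X/∼, compute π^{-1}(V) ⊆ X and check whether π^{-1}(V) ∈ τ. V is open in τ_Q iff π^{-1}(V) ∈ τ.
  V = {}: π^{-1}(V) = ∅ ∈ τ ✓.
  V = {[κ]}: π^{-1}(V) = {κ} ∉ τ ✗.
  V = {[λ]}: π^{-1}(V) = {λ} ∈ τ ✓.
  V = {[κ], [λ]}: π^{-1}(V) = {κ, λ} ∉ τ ✗.
  V = {[μ]}: π^{-1}(V) = {μ} ∈ τ ✓.
  V = {[κ], [μ]}: π^{-1}(V) = {κ, μ} ∉ τ ✗.
  V = {[λ], [μ]}: π^{-1}(V) = {λ, μ} ∈ τ ✓.
  V = {[κ], [λ], [μ]}: π^{-1}(V) = {κ, λ, μ} ∉ τ ✗.
  V = {[ν=ξ]}: π^{-1}(V) = {ν, ξ} ∉ τ ✗.
  V = {[κ], [ν=ξ]}: π^{-1}(V) = {κ, ν, ξ} ∉ τ ✗.
  V = {[λ], [ν=ξ]}: π^{-1}(V) = {λ, ν, ξ} ∉ τ ✗.
  V = {[κ], [λ], [ν=ξ]}: π^{-1}(V) = {κ, λ, ν, ξ} ∉ τ ✗.
  V = {[μ], [ν=ξ]}: π^{-1}(V) = {μ, ν, ξ} ∉ τ ✗.
  V = {[κ], [μ], [ν=ξ]}: π^{-1}(V) = {κ, μ, ν, ξ} ∈ τ ✓.
  V = {[λ], [μ], [ν=ξ]}: π^{-1}(V) = {λ, μ, ν, ξ} ∉ τ ✗.
  V = {[κ], [λ], [μ], [ν=ξ]}: π^{-1}(V) = {κ, λ, μ, ν, ξ} ∈ τ ✓.
Open sets in the quotient: τ_Q = {{}, {[λ]}, {[μ]}, {[λ], [μ]}, {[κ], [μ], [ν=ξ]}, {[κ], [λ], [μ], [ν=ξ]}} (6 elements).


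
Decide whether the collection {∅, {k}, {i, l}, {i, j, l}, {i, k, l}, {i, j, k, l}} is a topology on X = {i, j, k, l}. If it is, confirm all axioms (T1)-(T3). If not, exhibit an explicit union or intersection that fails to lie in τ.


τ IS a topology on X.

Axiom (T1): ∅ ∈ τ? Yes; X ∈ τ? Yes.
Axiom (T2/T3): check pairwise unions and intersections of members of τ.
All pairwise intersections and unions checked — each lies in τ. Therefore τ satisfies (T1), (T2), (T3): it IS a topology on X.


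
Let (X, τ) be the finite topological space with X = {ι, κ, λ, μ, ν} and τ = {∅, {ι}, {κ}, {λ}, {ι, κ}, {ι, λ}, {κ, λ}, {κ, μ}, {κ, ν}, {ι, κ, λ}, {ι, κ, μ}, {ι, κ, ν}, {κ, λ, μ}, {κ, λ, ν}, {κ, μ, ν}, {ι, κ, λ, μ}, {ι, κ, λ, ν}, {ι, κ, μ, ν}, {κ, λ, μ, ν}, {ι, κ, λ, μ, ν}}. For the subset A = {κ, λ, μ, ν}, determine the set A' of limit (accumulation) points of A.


A' = {μ, ν}

For each x ∈ X, list the open sets U ∈ τ with x ∈ U, then check whether U ∩ (A ∖ {x}) ≠ ∅ for every such U.
  x = ι: open {ι} ∋ x has {ι} ∩ (A ∖ {ι}) = ∅, so x is NOT a limit point.
  x = κ: open {κ} ∋ x has {κ} ∩ (A ∖ {κ}) = ∅, so x is NOT a limit point.
  x = λ: open {λ} ∋ x has {λ} ∩ (A ∖ {λ}) = ∅, so x is NOT a limit point.
  x = μ: opens ∋ x are {κ, μ}, {ι, κ, μ}, {κ, λ, μ}, {κ, μ, ν}, {ι, κ, λ, μ}, {ι, κ, μ, ν}, {κ, λ, μ, ν}, {ι, κ, λ, μ, ν}; each meets A ∖ {μ}, so x IS a limit point.
  x = ν: opens ∋ x are {κ, ν}, {ι, κ, ν}, {κ, λ, ν}, {κ, μ, ν}, {ι, κ, λ, ν}, {ι, κ, μ, ν}, {κ, λ, μ, ν}, {ι, κ, λ, μ, ν}; each meets A ∖ {ν}, so x IS a limit point.
Collecting: A' = {μ, ν}.


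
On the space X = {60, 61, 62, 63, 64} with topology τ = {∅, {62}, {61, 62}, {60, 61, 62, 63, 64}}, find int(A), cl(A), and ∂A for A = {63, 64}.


int(A) = ∅, cl(A) = {60, 63, 64}, ∂A = {60, 63, 64}.

Closed sets in (X, τ) are complements of opens:
  closed(X, τ) = {∅, {60, 63, 64}, {60, 61, 63, 64}, {60, 61, 62, 63, 64}}.
int(A) = ⋃ {U ∈ τ : U ⊆ A}. Opens contained in A: ∅.
Taking the union of these: int(A) = ∅.
cl(A) = ⋂ {C closed : A ⊆ C}. Closed sets containing A: {60, 63, 64}, {60, 61, 63, 64}, {60, 61, 62, 63, 64}.
Intersecting these: cl(A) = {60, 63, 64}.
∂A = cl(A) ∖ int(A) = {60, 63, 64} ∖ ∅ = {60, 63, 64}.


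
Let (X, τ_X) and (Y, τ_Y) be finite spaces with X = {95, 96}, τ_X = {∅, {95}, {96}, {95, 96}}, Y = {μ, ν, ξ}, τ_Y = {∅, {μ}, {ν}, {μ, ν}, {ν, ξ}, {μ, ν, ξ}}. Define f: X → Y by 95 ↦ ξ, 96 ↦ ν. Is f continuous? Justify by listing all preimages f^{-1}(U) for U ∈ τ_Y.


f IS continuous.

Compute f^{-1}(U) for each U ∈ τ_Y:
  U = ∅: f^{-1}(U) = ∅ ∈ τ_X ✓.
  U = {μ}: f^{-1}(U) = ∅ ∈ τ_X ✓.
  U = {ν}: f^{-1}(U) = {96} ∈ τ_X ✓.
  U = {μ, ν}: f^{-1}(U) = {96} ∈ τ_X ✓.
  U = {ν, ξ}: f^{-1}(U) = {95, 96} ∈ τ_X ✓.
  U = {μ, ν, ξ}: f^{-1}(U) = {95, 96} ∈ τ_X ✓.
Every preimage lies in τ_X, so f IS continuous.


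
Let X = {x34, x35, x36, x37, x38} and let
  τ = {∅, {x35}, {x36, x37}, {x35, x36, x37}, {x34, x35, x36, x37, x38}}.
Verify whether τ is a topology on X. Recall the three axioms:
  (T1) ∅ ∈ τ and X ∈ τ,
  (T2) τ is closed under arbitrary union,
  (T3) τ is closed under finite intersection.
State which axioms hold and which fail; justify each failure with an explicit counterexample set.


τ IS a topology on X.

Axiom (T1): ∅ ∈ τ? Yes; X ∈ τ? Yes.
Axiom (T2/T3): check pairwise unions and intersections of members of τ.
All pairwise intersections and unions checked — each lies in τ. Therefore τ satisfies (T1), (T2), (T3): it IS a topology on X.


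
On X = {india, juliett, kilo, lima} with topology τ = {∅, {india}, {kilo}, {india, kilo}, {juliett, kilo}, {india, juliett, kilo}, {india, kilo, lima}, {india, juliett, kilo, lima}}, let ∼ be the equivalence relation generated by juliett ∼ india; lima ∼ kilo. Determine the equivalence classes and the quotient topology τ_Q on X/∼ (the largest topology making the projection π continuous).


X/∼ = {[india=juliett], [kilo=lima]}; |τ_Q| = 2.

Equivalence classes: [india=juliett], [kilo=lima].
Quotient map π: X → X/∼ sends india ↦ [india=juliett], juliett ↦ [india=juliett], kilo ↦ [kilo=lima], lima ↦ [kilo=lima].
For each subset V ⊆ X/∼, compute π^{-1}(V) ⊆ X and check whether π^{-1}(V) ∈ τ. V is open in τ_Q iff π^{-1}(V) ∈ τ.
  V = {}: π^{-1}(V) = ∅ ∈ τ ✓.
  V = {[india=juliett]}: π^{-1}(V) = {india, juliett} ∉ τ ✗.
  V = {[kilo=lima]}: π^{-1}(V) = {kilo, lima} ∉ τ ✗.
  V = {[india=juliett], [kilo=lima]}: π^{-1}(V) = {india, juliett, kilo, lima} ∈ τ ✓.
Open sets in the quotient: τ_Q = {{}, {[india=juliett], [kilo=lima]}} (2 elements).


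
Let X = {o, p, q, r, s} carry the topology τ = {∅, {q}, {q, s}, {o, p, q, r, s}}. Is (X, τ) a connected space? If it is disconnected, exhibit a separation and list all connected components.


(X, τ) is connected.

Find clopen sets (U ∈ τ with X ∖ U ∈ τ):
  U = ∅, X ∖ U = {o, p, q, r, s} — both open, so U is clopen.
  U = {o, p, q, r, s}, X ∖ U = ∅ — both open, so U is clopen.
Only trivial clopens (∅ and X) exist, so (X, τ) is connected.
Compute connected components by grouping points that agree on all clopens:
  component: {o, p, q, r, s}


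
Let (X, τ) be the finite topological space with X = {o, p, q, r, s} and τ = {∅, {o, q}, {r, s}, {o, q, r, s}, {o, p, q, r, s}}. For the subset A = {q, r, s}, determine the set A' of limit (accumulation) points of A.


A' = {o, p, r, s}

For each x ∈ X, list the open sets U ∈ τ with x ∈ U, then check whether U ∩ (A ∖ {x}) ≠ ∅ for every such U.
  x = o: opens ∋ x are {o, q}, {o, q, r, s}, {o, p, q, r, s}; each meets A ∖ {o}, so x IS a limit point.
  x = p: opens ∋ x are {o, p, q, r, s}; each meets A ∖ {p}, so x IS a limit point.
  x = q: open {o, q} ∋ x has {o, q} ∩ (A ∖ {q}) = ∅, so x is NOT a limit point.
  x = r: opens ∋ x are {r, s}, {o, q, r, s}, {o, p, q, r, s}; each meets A ∖ {r}, so x IS a limit point.
  x = s: opens ∋ x are {r, s}, {o, q, r, s}, {o, p, q, r, s}; each meets A ∖ {s}, so x IS a limit point.
Collecting: A' = {o, p, r, s}.


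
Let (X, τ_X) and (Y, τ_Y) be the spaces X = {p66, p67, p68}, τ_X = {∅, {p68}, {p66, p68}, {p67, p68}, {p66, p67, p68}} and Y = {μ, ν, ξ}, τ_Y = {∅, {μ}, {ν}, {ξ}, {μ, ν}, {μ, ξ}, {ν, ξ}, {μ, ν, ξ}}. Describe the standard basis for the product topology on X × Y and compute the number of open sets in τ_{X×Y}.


Basis B = {∅ × ∅, {p68} × {μ}, {p68} × {ν}, {p68} × {ξ}, {p66, p68} × {μ}, {p66, p68} × {ν}, {p66, p68} × {ξ}, {p67, p68} × {μ}, {p67, p68} × {ν}, {p67, p68} × {ξ}, {p68} × {μ, ν}, {p68} × {μ, ξ}, {p68} × {ν, ξ}, {p66, p67, p68} × {μ}, {p66, p67, p68} × {ν}, {p66, p67, p68} × {ξ}, {p68} × {μ, ν, ξ}, {p66, p68} × {μ, ν}, {p66, p68} × {μ, ξ}, {p66, p68} × {ν, ξ}, {p67, p68} × {μ, ν}, {p67, p68} × {μ, ξ}, {p67, p68} × {ν, ξ}, {p66, p68} × {μ, ν, ξ}, {p66, p67, p68} × {μ, ν}, {p66, p67, p68} × {μ, ξ}, {p66, p67, p68} × {ν, ξ}, {p67, p68} × {μ, ν, ξ}, {p66, p67, p68} × {μ, ν, ξ}}; |τ_{X×Y}| = 125.

Enumerate products U × V with U ∈ τ_X, V ∈ τ_Y (deduplicated):
  ∅ × ∅ = {} (∅)
  {p68} × {μ} = {(p68,μ)}
  {p68} × {ν} = {(p68,ν)}
  {p68} × {ξ} = {(p68,ξ)}
  {p66, p68} × {μ} = {(p66,μ), (p68,μ)}
  {p66, p68} × {ν} = {(p66,ν), (p68,ν)}
  {p66, p68} × {ξ} = {(p66,ξ), (p68,ξ)}
  {p67, p68} × {μ} = {(p67,μ), (p68,μ)}
  {p67, p68} × {ν} = {(p67,ν), (p68,ν)}
  {p67, p68} × {ξ} = {(p67,ξ), (p68,ξ)}
  {p68} × {μ, ν} = {(p68,μ), (p68,ν)}
  {p68} × {μ, ξ} = {(p68,μ), (p68,ξ)}
  {p68} × {ν, ξ} = {(p68,ν), (p68,ξ)}
  {p66, p67, p68} × {μ} = {(p66,μ), (p67,μ), (p68,μ)}
  {p66, p67, p68} × {ν} = {(p66,ν), (p67,ν), (p68,ν)}
  {p66, p67, p68} × {ξ} = {(p66,ξ), (p67,ξ), (p68,ξ)}
  {p68} × {μ, ν, ξ} = {(p68,μ), (p68,ν), (p68,ξ)}
  {p66, p68} × {μ, ν} = {(p66,μ), (p66,ν), (p68,μ), (p68,ν)}
  {p66, p68} × {μ, ξ} = {(p66,μ), (p66,ξ), (p68,μ), (p68,ξ)}
  {p66, p68} × {ν, ξ} = {(p66,ν), (p66,ξ), (p68,ν), (p68,ξ)}
  {p67, p68} × {μ, ν} = {(p67,μ), (p67,ν), (p68,μ), (p68,ν)}
  {p67, p68} × {μ, ξ} = {(p67,μ), (p67,ξ), (p68,μ), (p68,ξ)}
  {p67, p68} × {ν, ξ} = {(p67,ν), (p67,ξ), (p68,ν), (p68,ξ)}
  {p66, p68} × {μ, ν, ξ} = {(p66,μ), (p66,ν), (p66,ξ), (p68,μ), (p68,ν), (p68,ξ)}
  {p66, p67, p68} × {μ, ν} = {(p66,μ), (p66,ν), (p67,μ), (p67,ν), (p68,μ), (p68,ν)}
  {p66, p67, p68} × {μ, ξ} = {(p66,μ), (p66,ξ), (p67,μ), (p67,ξ), (p68,μ), (p68,ξ)}
  {p66, p67, p68} × {ν, ξ} = {(p66,ν), (p66,ξ), (p67,ν), (p67,ξ), (p68,ν), (p68,ξ)}
  {p67, p68} × {μ, ν, ξ} = {(p67,μ), (p67,ν), (p67,ξ), (p68,μ), (p68,ν), (p68,ξ)}
  {p66, p67, p68} × {μ, ν, ξ} = {(p66,μ), (p66,ν), (p66,ξ), (p67,μ), (p67,ν), (p67,ξ), (p68,μ), (p68,ν), (p68,ξ)}
These 29 distinct sets form the basis B.
Close under arbitrary unions to get τ_{X×Y}; counting gives |τ_{X×Y}| = 125.


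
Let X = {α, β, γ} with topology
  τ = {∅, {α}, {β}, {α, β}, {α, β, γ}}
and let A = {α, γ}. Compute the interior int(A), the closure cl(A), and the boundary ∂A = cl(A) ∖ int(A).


int(A) = {α}, cl(A) = {α, γ}, ∂A = {γ}.

Closed sets in (X, τ) are complements of opens:
  closed(X, τ) = {∅, {γ}, {α, γ}, {β, γ}, {α, β, γ}}.
int(A) = ⋃ {U ∈ τ : U ⊆ A}. Opens contained in A: ∅, {α}.
Taking the union of these: int(A) = {α}.
cl(A) = ⋂ {C closed : A ⊆ C}. Closed sets containing A: {α, γ}, {α, β, γ}.
Intersecting these: cl(A) = {α, γ}.
∂A = cl(A) ∖ int(A) = {α, γ} ∖ {α} = {γ}.


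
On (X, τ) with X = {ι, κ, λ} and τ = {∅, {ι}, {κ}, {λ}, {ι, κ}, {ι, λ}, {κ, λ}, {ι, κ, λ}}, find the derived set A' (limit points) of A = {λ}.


A' = ∅

For each x ∈ X, list the open sets U ∈ τ with x ∈ U, then check whether U ∩ (A ∖ {x}) ≠ ∅ for every such U.
  x = ι: open {ι} ∋ x has {ι} ∩ (A ∖ {ι}) = ∅, so x is NOT a limit point.
  x = κ: open {κ} ∋ x has {κ} ∩ (A ∖ {κ}) = ∅, so x is NOT a limit point.
  x = λ: open {λ} ∋ x has {λ} ∩ (A ∖ {λ}) = ∅, so x is NOT a limit point.
Collecting: A' = ∅.


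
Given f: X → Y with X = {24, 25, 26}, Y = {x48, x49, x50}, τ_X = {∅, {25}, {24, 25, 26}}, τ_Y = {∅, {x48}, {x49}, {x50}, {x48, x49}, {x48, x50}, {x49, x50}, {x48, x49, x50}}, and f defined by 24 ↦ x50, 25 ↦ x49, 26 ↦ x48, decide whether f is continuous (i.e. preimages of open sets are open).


f is NOT continuous.

Compute f^{-1}(U) for each U ∈ τ_Y:
  U = ∅: f^{-1}(U) = ∅ ∈ τ_X ✓.
  U = {x48}: f^{-1}(U) = {26} ∉ τ_X ✗.
  U = {x49}: f^{-1}(U) = {25} ∈ τ_X ✓.
  U = {x50}: f^{-1}(U) = {24} ∉ τ_X ✗.
  U = {x48, x49}: f^{-1}(U) = {25, 26} ∉ τ_X ✗.
  U = {x48, x50}: f^{-1}(U) = {24, 26} ∉ τ_X ✗.
  U = {x49, x50}: f^{-1}(U) = {24, 25} ∉ τ_X ✗.
  U = {x48, x49, x50}: f^{-1}(U) = {24, 25, 26} ∈ τ_X ✓.
Found U = {x48} with f^{-1}(U) = {26} not in τ_X. Therefore f is NOT continuous.


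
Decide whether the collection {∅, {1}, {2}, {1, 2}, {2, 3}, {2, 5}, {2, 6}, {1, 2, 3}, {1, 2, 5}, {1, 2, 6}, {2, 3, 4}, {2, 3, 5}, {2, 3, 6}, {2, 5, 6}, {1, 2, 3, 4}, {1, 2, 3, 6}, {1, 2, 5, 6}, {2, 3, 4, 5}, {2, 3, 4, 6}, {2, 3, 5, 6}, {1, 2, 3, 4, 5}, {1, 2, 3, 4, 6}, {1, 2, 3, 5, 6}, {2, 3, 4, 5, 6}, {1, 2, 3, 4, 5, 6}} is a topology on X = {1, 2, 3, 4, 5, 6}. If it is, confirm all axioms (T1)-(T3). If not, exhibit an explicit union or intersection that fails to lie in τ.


τ is NOT a topology on X.

Axiom (T1): ∅ ∈ τ? Yes; X ∈ τ? Yes.
Axiom (T2/T3): check pairwise unions and intersections of members of τ.
Counterexample for (T2): {1} ∪ {2, 3, 5} = {1, 2, 3, 5} ∉ τ. Therefore τ is NOT a topology.


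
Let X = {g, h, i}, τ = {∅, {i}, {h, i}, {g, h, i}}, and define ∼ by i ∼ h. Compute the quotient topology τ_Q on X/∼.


X/∼ = {[g], [h=i]}; |τ_Q| = 3.

Equivalence classes: [g], [h=i].
Quotient map π: X → X/∼ sends g ↦ [g], h ↦ [h=i], i ↦ [h=i].
For each subset V ⊆ X/∼, compute π^{-1}(V) ⊆ X and check whether π^{-1}(V) ∈ τ. V is open in τ_Q iff π^{-1}(V) ∈ τ.
  V = {}: π^{-1}(V) = ∅ ∈ τ ✓.
  V = {[g]}: π^{-1}(V) = {g} ∉ τ ✗.
  V = {[h=i]}: π^{-1}(V) = {h, i} ∈ τ ✓.
  V = {[g], [h=i]}: π^{-1}(V) = {g, h, i} ∈ τ ✓.
Open sets in the quotient: τ_Q = {{}, {[h=i]}, {[g], [h=i]}} (3 elements).


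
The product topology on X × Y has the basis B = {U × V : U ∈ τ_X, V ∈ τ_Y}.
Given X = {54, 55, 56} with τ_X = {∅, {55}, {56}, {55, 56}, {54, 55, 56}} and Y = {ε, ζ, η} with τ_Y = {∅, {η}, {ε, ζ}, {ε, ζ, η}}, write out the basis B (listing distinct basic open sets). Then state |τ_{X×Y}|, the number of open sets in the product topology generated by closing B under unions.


Basis B = {∅ × ∅, {55} × {η}, {56} × {η}, {55} × {ε, ζ}, {55, 56} × {η}, {56} × {ε, ζ}, {54, 55, 56} × {η}, {55} × {ε, ζ, η}, {56} × {ε, ζ, η}, {55, 56} × {ε, ζ}, {54, 55, 56} × {ε, ζ}, {55, 56} × {ε, ζ, η}, {54, 55, 56} × {ε, ζ, η}}; |τ_{X×Y}| = 25.

Enumerate products U × V with U ∈ τ_X, V ∈ τ_Y (deduplicated):
  ∅ × ∅ = {} (∅)
  {55} × {η} = {(55,η)}
  {56} × {η} = {(56,η)}
  {55} × {ε, ζ} = {(55,ε), (55,ζ)}
  {55, 56} × {η} = {(55,η), (56,η)}
  {56} × {ε, ζ} = {(56,ε), (56,ζ)}
  {54, 55, 56} × {η} = {(54,η), (55,η), (56,η)}
  {55} × {ε, ζ, η} = {(55,ε), (55,ζ), (55,η)}
  {56} × {ε, ζ, η} = {(56,ε), (56,ζ), (56,η)}
  {55, 56} × {ε, ζ} = {(55,ε), (55,ζ), (56,ε), (56,ζ)}
  {54, 55, 56} × {ε, ζ} = {(54,ε), (54,ζ), (55,ε), (55,ζ), (56,ε), (56,ζ)}
  {55, 56} × {ε, ζ, η} = {(55,ε), (55,ζ), (55,η), (56,ε), (56,ζ), (56,η)}
  {54, 55, 56} × {ε, ζ, η} = {(54,ε), (54,ζ), (54,η), (55,ε), (55,ζ), (55,η), (56,ε), (56,ζ), (56,η)}
These 13 distinct sets form the basis B.
Close under arbitrary unions to get τ_{X×Y}; counting gives |τ_{X×Y}| = 25.


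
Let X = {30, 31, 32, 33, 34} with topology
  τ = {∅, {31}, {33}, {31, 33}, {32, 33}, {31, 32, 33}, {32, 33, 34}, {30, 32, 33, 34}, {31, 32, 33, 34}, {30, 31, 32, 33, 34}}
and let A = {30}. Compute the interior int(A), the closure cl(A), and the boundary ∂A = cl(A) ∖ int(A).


int(A) = ∅, cl(A) = {30}, ∂A = {30}.

Closed sets in (X, τ) are complements of opens:
  closed(X, τ) = {∅, {30}, {31}, {30, 31}, {30, 34}, {30, 31, 34}, {30, 32, 34}, {30, 31, 32, 34}, {30, 32, 33, 34}, {30, 31, 32, 33, 34}}.
int(A) = ⋃ {U ∈ τ : U ⊆ A}. Opens contained in A: ∅.
Taking the union of these: int(A) = ∅.
cl(A) = ⋂ {C closed : A ⊆ C}. Closed sets containing A: {30}, {30, 31}, {30, 34}, {30, 31, 34}, {30, 32, 34}, {30, 31, 32, 34}, {30, 32, 33, 34}, {30, 31, 32, 33, 34}.
Intersecting these: cl(A) = {30}.
∂A = cl(A) ∖ int(A) = {30} ∖ ∅ = {30}.


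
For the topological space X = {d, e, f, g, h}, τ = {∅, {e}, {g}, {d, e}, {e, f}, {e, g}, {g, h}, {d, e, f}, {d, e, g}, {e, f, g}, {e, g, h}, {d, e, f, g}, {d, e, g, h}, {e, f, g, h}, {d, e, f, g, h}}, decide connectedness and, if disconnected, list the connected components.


(X, τ) is disconnected; components = [{g, h}, {d, e, f}].

Find clopen sets (U ∈ τ with X ∖ U ∈ τ):
  U = ∅, X ∖ U = {d, e, f, g, h} — both open, so U is clopen.
  U = {g, h}, X ∖ U = {d, e, f} — both open, so U is clopen.
  U = {d, e, f}, X ∖ U = {g, h} — both open, so U is clopen.
  U = {d, e, f, g, h}, X ∖ U = ∅ — both open, so U is clopen.
Nontrivial clopen(s) exist: e.g. {g, h}. So (X, τ) is disconnected.
Compute connected components by grouping points that agree on all clopens:
  component: {g, h}
  component: {d, e, f}


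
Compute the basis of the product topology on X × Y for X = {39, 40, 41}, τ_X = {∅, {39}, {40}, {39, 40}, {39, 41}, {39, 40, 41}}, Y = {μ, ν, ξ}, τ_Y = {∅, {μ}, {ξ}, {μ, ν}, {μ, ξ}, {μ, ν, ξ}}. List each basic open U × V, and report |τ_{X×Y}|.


Basis B = {∅ × ∅, {39} × {μ}, {39} × {ξ}, {40} × {μ}, {40} × {ξ}, {39} × {μ, ν}, {39} × {μ, ξ}, {39, 40} × {μ}, {39, 41} × {μ}, {39, 40} × {ξ}, {39, 41} × {ξ}, {40} × {μ, ν}, {40} × {μ, ξ}, {39} × {μ, ν, ξ}, {39, 40, 41} × {μ}, {39, 40, 41} × {ξ}, {40} × {μ, ν, ξ}, {39, 40} × {μ, ν}, {39, 41} × {μ, ν}, {39, 40} × {μ, ξ}, {39, 41} × {μ, ξ}, {39, 40} × {μ, ν, ξ}, {39, 41} × {μ, ν, ξ}, {39, 40, 41} × {μ, ν}, {39, 40, 41} × {μ, ξ}, {39, 40, 41} × {μ, ν, ξ}}; |τ_{X×Y}| = 108.

Enumerate products U × V with U ∈ τ_X, V ∈ τ_Y (deduplicated):
  ∅ × ∅ = {} (∅)
  {39} × {μ} = {(39,μ)}
  {39} × {ξ} = {(39,ξ)}
  {40} × {μ} = {(40,μ)}
  {40} × {ξ} = {(40,ξ)}
  {39} × {μ, ν} = {(39,μ), (39,ν)}
  {39} × {μ, ξ} = {(39,μ), (39,ξ)}
  {39, 40} × {μ} = {(39,μ), (40,μ)}
  {39, 41} × {μ} = {(39,μ), (41,μ)}
  {39, 40} × {ξ} = {(39,ξ), (40,ξ)}
  {39, 41} × {ξ} = {(39,ξ), (41,ξ)}
  {40} × {μ, ν} = {(40,μ), (40,ν)}
  {40} × {μ, ξ} = {(40,μ), (40,ξ)}
  {39} × {μ, ν, ξ} = {(39,μ), (39,ν), (39,ξ)}
  {39, 40, 41} × {μ} = {(39,μ), (40,μ), (41,μ)}
  {39, 40, 41} × {ξ} = {(39,ξ), (40,ξ), (41,ξ)}
  {40} × {μ, ν, ξ} = {(40,μ), (40,ν), (40,ξ)}
  {39, 40} × {μ, ν} = {(39,μ), (39,ν), (40,μ), (40,ν)}
  {39, 41} × {μ, ν} = {(39,μ), (39,ν), (41,μ), (41,ν)}
  {39, 40} × {μ, ξ} = {(39,μ), (39,ξ), (40,μ), (40,ξ)}
  {39, 41} × {μ, ξ} = {(39,μ), (39,ξ), (41,μ), (41,ξ)}
  {39, 40} × {μ, ν, ξ} = {(39,μ), (39,ν), (39,ξ), (40,μ), (40,ν), (40,ξ)}
  {39, 41} × {μ, ν, ξ} = {(39,μ), (39,ν), (39,ξ), (41,μ), (41,ν), (41,ξ)}
  {39, 40, 41} × {μ, ν} = {(39,μ), (39,ν), (40,μ), (40,ν), (41,μ), (41,ν)}
  {39, 40, 41} × {μ, ξ} = {(39,μ), (39,ξ), (40,μ), (40,ξ), (41,μ), (41,ξ)}
  {39, 40, 41} × {μ, ν, ξ} = {(39,μ), (39,ν), (39,ξ), (40,μ), (40,ν), (40,ξ), (41,μ), (41,ν), (41,ξ)}
These 26 distinct sets form the basis B.
Close under arbitrary unions to get τ_{X×Y}; counting gives |τ_{X×Y}| = 108.


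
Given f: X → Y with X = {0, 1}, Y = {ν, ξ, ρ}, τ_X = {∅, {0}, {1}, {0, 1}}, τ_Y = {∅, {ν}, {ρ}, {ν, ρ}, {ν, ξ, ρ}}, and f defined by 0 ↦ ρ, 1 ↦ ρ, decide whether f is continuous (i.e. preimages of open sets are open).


f IS continuous.

Compute f^{-1}(U) for each U ∈ τ_Y:
  U = ∅: f^{-1}(U) = ∅ ∈ τ_X ✓.
  U = {ν}: f^{-1}(U) = ∅ ∈ τ_X ✓.
  U = {ρ}: f^{-1}(U) = {0, 1} ∈ τ_X ✓.
  U = {ν, ρ}: f^{-1}(U) = {0, 1} ∈ τ_X ✓.
  U = {ν, ξ, ρ}: f^{-1}(U) = {0, 1} ∈ τ_X ✓.
Every preimage lies in τ_X, so f IS continuous.


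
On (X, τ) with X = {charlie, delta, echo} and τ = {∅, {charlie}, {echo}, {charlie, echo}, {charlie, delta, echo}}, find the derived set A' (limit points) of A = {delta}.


A' = ∅

For each x ∈ X, list the open sets U ∈ τ with x ∈ U, then check whether U ∩ (A ∖ {x}) ≠ ∅ for every such U.
  x = charlie: open {charlie} ∋ x has {charlie} ∩ (A ∖ {charlie}) = ∅, so x is NOT a limit point.
  x = delta: open {charlie, delta, echo} ∋ x has {charlie, delta, echo} ∩ (A ∖ {delta}) = ∅, so x is NOT a limit point.
  x = echo: open {echo} ∋ x has {echo} ∩ (A ∖ {echo}) = ∅, so x is NOT a limit point.
Collecting: A' = ∅.


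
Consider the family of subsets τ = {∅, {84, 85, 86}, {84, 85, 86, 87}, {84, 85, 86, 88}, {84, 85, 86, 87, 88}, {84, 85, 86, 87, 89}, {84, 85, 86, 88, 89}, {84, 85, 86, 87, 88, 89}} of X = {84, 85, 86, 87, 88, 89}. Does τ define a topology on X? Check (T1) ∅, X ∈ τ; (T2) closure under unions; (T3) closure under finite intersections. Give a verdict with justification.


τ is NOT a topology on X.

Axiom (T1): ∅ ∈ τ? Yes; X ∈ τ? Yes.
Axiom (T2/T3): check pairwise unions and intersections of members of τ.
Counterexample for (T3): {84, 85, 86, 87, 89} ∩ {84, 85, 86, 88, 89} = {84, 85, 86, 89} ∉ τ. Therefore τ is NOT a topology.


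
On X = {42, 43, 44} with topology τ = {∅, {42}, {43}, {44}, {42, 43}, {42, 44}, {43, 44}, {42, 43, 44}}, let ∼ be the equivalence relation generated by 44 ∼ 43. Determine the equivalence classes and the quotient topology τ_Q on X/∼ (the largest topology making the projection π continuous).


X/∼ = {[42], [43=44]}; |τ_Q| = 4.

Equivalence classes: [42], [43=44].
Quotient map π: X → X/∼ sends 42 ↦ [42], 43 ↦ [43=44], 44 ↦ [43=44].
For each subset V ⊆ X/∼, compute π^{-1}(V) ⊆ X and check whether π^{-1}(V) ∈ τ. V is open in τ_Q iff π^{-1}(V) ∈ τ.
  V = {}: π^{-1}(V) = ∅ ∈ τ ✓.
  V = {[42]}: π^{-1}(V) = {42} ∈ τ ✓.
  V = {[43=44]}: π^{-1}(V) = {43, 44} ∈ τ ✓.
  V = {[42], [43=44]}: π^{-1}(V) = {42, 43, 44} ∈ τ ✓.
Open sets in the quotient: τ_Q = {{}, {[42]}, {[43=44]}, {[42], [43=44]}} (4 elements).


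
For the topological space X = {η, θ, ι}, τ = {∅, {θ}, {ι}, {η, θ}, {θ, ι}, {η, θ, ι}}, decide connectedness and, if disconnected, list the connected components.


(X, τ) is disconnected; components = [{ι}, {η, θ}].

Find clopen sets (U ∈ τ with X ∖ U ∈ τ):
  U = ∅, X ∖ U = {η, θ, ι} — both open, so U is clopen.
  U = {ι}, X ∖ U = {η, θ} — both open, so U is clopen.
  U = {η, θ}, X ∖ U = {ι} — both open, so U is clopen.
  U = {η, θ, ι}, X ∖ U = ∅ — both open, so U is clopen.
Nontrivial clopen(s) exist: e.g. {η, θ}. So (X, τ) is disconnected.
Compute connected components by grouping points that agree on all clopens:
  component: {ι}
  component: {η, θ}


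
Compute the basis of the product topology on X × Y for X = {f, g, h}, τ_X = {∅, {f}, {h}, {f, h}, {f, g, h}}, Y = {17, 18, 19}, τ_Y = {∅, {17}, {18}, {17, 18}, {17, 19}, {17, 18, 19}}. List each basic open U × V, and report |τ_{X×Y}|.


Basis B = {∅ × ∅, {f} × {17}, {f} × {18}, {h} × {17}, {h} × {18}, {f} × {17, 18}, {f} × {17, 19}, {f, h} × {17}, {f, h} × {18}, {h} × {17, 18}, {h} × {17, 19}, {f} × {17, 18, 19}, {f, g, h} × {17}, {f, g, h} × {18}, {h} × {17, 18, 19}, {f, h} × {17, 18}, {f, h} × {17, 19}, {f, h} × {17, 18, 19}, {f, g, h} × {17, 18}, {f, g, h} × {17, 19}, {f, g, h} × {17, 18, 19}}; |τ_{X×Y}| = 70.

Enumerate products U × V with U ∈ τ_X, V ∈ τ_Y (deduplicated):
  ∅ × ∅ = {} (∅)
  {f} × {17} = {(f,17)}
  {f} × {18} = {(f,18)}
  {h} × {17} = {(h,17)}
  {h} × {18} = {(h,18)}
  {f} × {17, 18} = {(f,17), (f,18)}
  {f} × {17, 19} = {(f,17), (f,19)}
  {f, h} × {17} = {(f,17), (h,17)}
  {f, h} × {18} = {(f,18), (h,18)}
  {h} × {17, 18} = {(h,17), (h,18)}
  {h} × {17, 19} = {(h,17), (h,19)}
  {f} × {17, 18, 19} = {(f,17), (f,18), (f,19)}
  {f, g, h} × {17} = {(f,17), (g,17), (h,17)}
  {f, g, h} × {18} = {(f,18), (g,18), (h,18)}
  {h} × {17, 18, 19} = {(h,17), (h,18), (h,19)}
  {f, h} × {17, 18} = {(f,17), (f,18), (h,17), (h,18)}
  {f, h} × {17, 19} = {(f,17), (f,19), (h,17), (h,19)}
  {f, h} × {17, 18, 19} = {(f,17), (f,18), (f,19), (h,17), (h,18), (h,19)}
  {f, g, h} × {17, 18} = {(f,17), (f,18), (g,17), (g,18), (h,17), (h,18)}
  {f, g, h} × {17, 19} = {(f,17), (f,19), (g,17), (g,19), (h,17), (h,19)}
  {f, g, h} × {17, 18, 19} = {(f,17), (f,18), (f,19), (g,17), (g,18), (g,19), (h,17), (h,18), (h,19)}
These 21 distinct sets form the basis B.
Close under arbitrary unions to get τ_{X×Y}; counting gives |τ_{X×Y}| = 70.


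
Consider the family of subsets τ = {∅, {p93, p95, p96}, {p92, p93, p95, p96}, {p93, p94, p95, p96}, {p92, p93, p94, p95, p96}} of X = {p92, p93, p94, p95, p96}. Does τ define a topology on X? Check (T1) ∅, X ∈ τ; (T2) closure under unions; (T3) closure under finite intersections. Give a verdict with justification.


τ IS a topology on X.

Axiom (T1): ∅ ∈ τ? Yes; X ∈ τ? Yes.
Axiom (T2/T3): check pairwise unions and intersections of members of τ.
All pairwise intersections and unions checked — each lies in τ. Therefore τ satisfies (T1), (T2), (T3): it IS a topology on X.


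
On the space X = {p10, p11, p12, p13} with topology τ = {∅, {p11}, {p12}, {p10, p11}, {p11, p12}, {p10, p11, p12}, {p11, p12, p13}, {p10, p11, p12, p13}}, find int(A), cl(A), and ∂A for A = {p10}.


int(A) = ∅, cl(A) = {p10}, ∂A = {p10}.

Closed sets in (X, τ) are complements of opens:
  closed(X, τ) = {∅, {p10}, {p13}, {p10, p13}, {p12, p13}, {p10, p11, p13}, {p10, p12, p13}, {p10, p11, p12, p13}}.
int(A) = ⋃ {U ∈ τ : U ⊆ A}. Opens contained in A: ∅.
Taking the union of these: int(A) = ∅.
cl(A) = ⋂ {C closed : A ⊆ C}. Closed sets containing A: {p10}, {p10, p13}, {p10, p11, p13}, {p10, p12, p13}, {p10, p11, p12, p13}.
Intersecting these: cl(A) = {p10}.
∂A = cl(A) ∖ int(A) = {p10} ∖ ∅ = {p10}.


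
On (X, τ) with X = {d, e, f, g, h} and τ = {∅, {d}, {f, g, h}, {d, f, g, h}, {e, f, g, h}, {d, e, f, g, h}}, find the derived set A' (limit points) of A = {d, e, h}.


A' = {e, f, g}

For each x ∈ X, list the open sets U ∈ τ with x ∈ U, then check whether U ∩ (A ∖ {x}) ≠ ∅ for every such U.
  x = d: open {d} ∋ x has {d} ∩ (A ∖ {d}) = ∅, so x is NOT a limit point.
  x = e: opens ∋ x are {e, f, g, h}, {d, e, f, g, h}; each meets A ∖ {e}, so x IS a limit point.
  x = f: opens ∋ x are {f, g, h}, {d, f, g, h}, {e, f, g, h}, {d, e, f, g, h}; each meets A ∖ {f}, so x IS a limit point.
  x = g: opens ∋ x are {f, g, h}, {d, f, g, h}, {e, f, g, h}, {d, e, f, g, h}; each meets A ∖ {g}, so x IS a limit point.
  x = h: open {f, g, h} ∋ x has {f, g, h} ∩ (A ∖ {h}) = ∅, so x is NOT a limit point.
Collecting: A' = {e, f, g}.


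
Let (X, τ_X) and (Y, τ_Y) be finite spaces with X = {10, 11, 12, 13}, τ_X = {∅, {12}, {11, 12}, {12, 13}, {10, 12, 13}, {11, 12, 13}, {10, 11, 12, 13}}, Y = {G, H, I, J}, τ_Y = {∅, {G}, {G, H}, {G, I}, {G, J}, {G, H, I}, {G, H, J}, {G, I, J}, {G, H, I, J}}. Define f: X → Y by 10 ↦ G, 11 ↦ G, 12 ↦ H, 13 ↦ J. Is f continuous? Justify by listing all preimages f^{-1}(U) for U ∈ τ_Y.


f is NOT continuous.

Compute f^{-1}(U) for each U ∈ τ_Y:
  U = ∅: f^{-1}(U) = ∅ ∈ τ_X ✓.
  U = {G}: f^{-1}(U) = {10, 11} ∉ τ_X ✗.
  U = {G, H}: f^{-1}(U) = {10, 11, 12} ∉ τ_X ✗.
  U = {G, I}: f^{-1}(U) = {10, 11} ∉ τ_X ✗.
  U = {G, J}: f^{-1}(U) = {10, 11, 13} ∉ τ_X ✗.
  U = {G, H, I}: f^{-1}(U) = {10, 11, 12} ∉ τ_X ✗.
  U = {G, H, J}: f^{-1}(U) = {10, 11, 12, 13} ∈ τ_X ✓.
  U = {G, I, J}: f^{-1}(U) = {10, 11, 13} ∉ τ_X ✗.
  U = {G, H, I, J}: f^{-1}(U) = {10, 11, 12, 13} ∈ τ_X ✓.
Found U = {G} with f^{-1}(U) = {10, 11} not in τ_X. Therefore f is NOT continuous.


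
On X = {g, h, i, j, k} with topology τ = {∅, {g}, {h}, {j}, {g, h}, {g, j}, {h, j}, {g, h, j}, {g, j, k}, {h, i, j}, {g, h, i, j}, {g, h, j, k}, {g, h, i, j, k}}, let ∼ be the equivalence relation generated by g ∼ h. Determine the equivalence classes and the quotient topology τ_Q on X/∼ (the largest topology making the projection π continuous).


X/∼ = {[g=h], [i], [j], [k]}; |τ_Q| = 7.

Equivalence classes: [g=h], [i], [j], [k].
Quotient map π: X → X/∼ sends g ↦ [g=h], h ↦ [g=h], i ↦ [i], j ↦ [j], k ↦ [k].
For each subset V ⊆ X/∼, compute π^{-1}(V) ⊆ X and check whether π^{-1}(V) ∈ τ. V is open in τ_Q iff π^{-1}(V) ∈ τ.
  V = {}: π^{-1}(V) = ∅ ∈ τ ✓.
  V = {[g=h]}: π^{-1}(V) = {g, h} ∈ τ ✓.
  V = {[i]}: π^{-1}(V) = {i} ∉ τ ✗.
  V = {[g=h], [i]}: π^{-1}(V) = {g, h, i} ∉ τ ✗.
  V = {[j]}: π^{-1}(V) = {j} ∈ τ ✓.
  V = {[g=h], [j]}: π^{-1}(V) = {g, h, j} ∈ τ ✓.
  V = {[i], [j]}: π^{-1}(V) = {i, j} ∉ τ ✗.
  V = {[g=h], [i], [j]}: π^{-1}(V) = {g, h, i, j} ∈ τ ✓.
  V = {[k]}: π^{-1}(V) = {k} ∉ τ ✗.
  V = {[g=h], [k]}: π^{-1}(V) = {g, h, k} ∉ τ ✗.
  V = {[i], [k]}: π^{-1}(V) = {i, k} ∉ τ ✗.
  V = {[g=h], [i], [k]}: π^{-1}(V) = {g, h, i, k} ∉ τ ✗.
  V = {[j], [k]}: π^{-1}(V) = {j, k} ∉ τ ✗.
  V = {[g=h], [j], [k]}: π^{-1}(V) = {g, h, j, k} ∈ τ ✓.
  V = {[i], [j], [k]}: π^{-1}(V) = {i, j, k} ∉ τ ✗.
  V = {[g=h], [i], [j], [k]}: π^{-1}(V) = {g, h, i, j, k} ∈ τ ✓.
Open sets in the quotient: τ_Q = {{}, {[g=h]}, {[j]}, {[g=h], [j]}, {[g=h], [i], [j]}, {[g=h], [j], [k]}, {[g=h], [i], [j], [k]}} (7 elements).


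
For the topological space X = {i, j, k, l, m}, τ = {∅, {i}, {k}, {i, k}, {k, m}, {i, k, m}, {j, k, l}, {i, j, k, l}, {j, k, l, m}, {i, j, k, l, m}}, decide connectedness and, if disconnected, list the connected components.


(X, τ) is disconnected; components = [{i}, {j, k, l, m}].

Find clopen sets (U ∈ τ with X ∖ U ∈ τ):
  U = ∅, X ∖ U = {i, j, k, l, m} — both open, so U is clopen.
  U = {i}, X ∖ U = {j, k, l, m} — both open, so U is clopen.
  U = {j, k, l, m}, X ∖ U = {i} — both open, so U is clopen.
  U = {i, j, k, l, m}, X ∖ U = ∅ — both open, so U is clopen.
Nontrivial clopen(s) exist: e.g. {i}. So (X, τ) is disconnected.
Compute connected components by grouping points that agree on all clopens:
  component: {i}
  component: {j, k, l, m}


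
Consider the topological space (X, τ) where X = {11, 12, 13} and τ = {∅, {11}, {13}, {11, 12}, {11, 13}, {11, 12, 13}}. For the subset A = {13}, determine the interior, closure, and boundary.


int(A) = {13}, cl(A) = {13}, ∂A = ∅.

Closed sets in (X, τ) are complements of opens:
  closed(X, τ) = {∅, {12}, {13}, {11, 12}, {12, 13}, {11, 12, 13}}.
int(A) = ⋃ {U ∈ τ : U ⊆ A}. Opens contained in A: ∅, {13}.
Taking the union of these: int(A) = {13}.
cl(A) = ⋂ {C closed : A ⊆ C}. Closed sets containing A: {13}, {12, 13}, {11, 12, 13}.
Intersecting these: cl(A) = {13}.
∂A = cl(A) ∖ int(A) = {13} ∖ {13} = ∅.


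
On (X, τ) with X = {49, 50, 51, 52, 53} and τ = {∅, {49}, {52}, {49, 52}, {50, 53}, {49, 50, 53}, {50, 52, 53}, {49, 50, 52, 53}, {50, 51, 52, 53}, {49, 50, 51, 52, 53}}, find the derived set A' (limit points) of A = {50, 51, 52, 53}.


A' = {50, 51, 53}

For each x ∈ X, list the open sets U ∈ τ with x ∈ U, then check whether U ∩ (A ∖ {x}) ≠ ∅ for every such U.
  x = 49: open {49} ∋ x has {49} ∩ (A ∖ {49}) = ∅, so x is NOT a limit point.
  x = 50: opens ∋ x are {50, 53}, {49, 50, 53}, {50, 52, 53}, {49, 50, 52, 53}, {50, 51, 52, 53}, {49, 50, 51, 52, 53}; each meets A ∖ {50}, so x IS a limit point.
  x = 51: opens ∋ x are {50, 51, 52, 53}, {49, 50, 51, 52, 53}; each meets A ∖ {51}, so x IS a limit point.
  x = 52: open {52} ∋ x has {52} ∩ (A ∖ {52}) = ∅, so x is NOT a limit point.
  x = 53: opens ∋ x are {50, 53}, {49, 50, 53}, {50, 52, 53}, {49, 50, 52, 53}, {50, 51, 52, 53}, {49, 50, 51, 52, 53}; each meets A ∖ {53}, so x IS a limit point.
Collecting: A' = {50, 51, 53}.


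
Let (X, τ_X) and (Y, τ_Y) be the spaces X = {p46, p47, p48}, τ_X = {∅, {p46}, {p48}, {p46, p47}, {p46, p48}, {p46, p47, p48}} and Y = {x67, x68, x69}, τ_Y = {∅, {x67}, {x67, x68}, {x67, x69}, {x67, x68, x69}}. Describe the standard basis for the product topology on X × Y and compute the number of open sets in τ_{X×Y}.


Basis B = {∅ × ∅, {p46} × {x67}, {p48} × {x67}, {p46} × {x67, x68}, {p46} × {x67, x69}, {p46, p47} × {x67}, {p46, p48} × {x67}, {p48} × {x67, x68}, {p48} × {x67, x69}, {p46} × {x67, x68, x69}, {p46, p47, p48} × {x67}, {p48} × {x67, x68, x69}, {p46, p47} × {x67, x68}, {p46, p48} × {x67, x68}, {p46, p47} × {x67, x69}, {p46, p48} × {x67, x69}, {p46, p47} × {x67, x68, x69}, {p46, p48} × {x67, x68, x69}, {p46, p47, p48} × {x67, x68}, {p46, p47, p48} × {x67, x69}, {p46, p47, p48} × {x67, x68, x69}}; |τ_{X×Y}| = 70.

Enumerate products U × V with U ∈ τ_X, V ∈ τ_Y (deduplicated):
  ∅ × ∅ = {} (∅)
  {p46} × {x67} = {(p46,x67)}
  {p48} × {x67} = {(p48,x67)}
  {p46} × {x67, x68} = {(p46,x67), (p46,x68)}
  {p46} × {x67, x69} = {(p46,x67), (p46,x69)}
  {p46, p47} × {x67} = {(p46,x67), (p47,x67)}
  {p46, p48} × {x67} = {(p46,x67), (p48,x67)}
  {p48} × {x67, x68} = {(p48,x67), (p48,x68)}
  {p48} × {x67, x69} = {(p48,x67), (p48,x69)}
  {p46} × {x67, x68, x69} = {(p46,x67), (p46,x68), (p46,x69)}
  {p46, p47, p48} × {x67} = {(p46,x67), (p47,x67), (p48,x67)}
  {p48} × {x67, x68, x69} = {(p48,x67), (p48,x68), (p48,x69)}
  {p46, p47} × {x67, x68} = {(p46,x67), (p46,x68), (p47,x67), (p47,x68)}
  {p46, p48} × {x67, x68} = {(p46,x67), (p46,x68), (p48,x67), (p48,x68)}
  {p46, p47} × {x67, x69} = {(p46,x67), (p46,x69), (p47,x67), (p47,x69)}
  {p46, p48} × {x67, x69} = {(p46,x67), (p46,x69), (p48,x67), (p48,x69)}
  {p46, p47} × {x67, x68, x69} = {(p46,x67), (p46,x68), (p46,x69), (p47,x67), (p47,x68), (p47,x69)}
  {p46, p48} × {x67, x68, x69} = {(p46,x67), (p46,x68), (p46,x69), (p48,x67), (p48,x68), (p48,x69)}
  {p46, p47, p48} × {x67, x68} = {(p46,x67), (p46,x68), (p47,x67), (p47,x68), (p48,x67), (p48,x68)}
  {p46, p47, p48} × {x67, x69} = {(p46,x67), (p46,x69), (p47,x67), (p47,x69), (p48,x67), (p48,x69)}
  {p46, p47, p48} × {x67, x68, x69} = {(p46,x67), (p46,x68), (p46,x69), (p47,x67), (p47,x68), (p47,x69), (p48,x67), (p48,x68), (p48,x69)}
These 21 distinct sets form the basis B.
Close under arbitrary unions to get τ_{X×Y}; counting gives |τ_{X×Y}| = 70.


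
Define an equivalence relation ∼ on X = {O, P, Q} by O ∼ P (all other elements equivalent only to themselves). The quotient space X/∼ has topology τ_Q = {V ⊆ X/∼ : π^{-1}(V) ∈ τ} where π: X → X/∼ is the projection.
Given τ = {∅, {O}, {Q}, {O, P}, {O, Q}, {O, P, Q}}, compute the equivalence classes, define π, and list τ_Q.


X/∼ = {[O=P], [Q]}; |τ_Q| = 4.

Equivalence classes: [O=P], [Q].
Quotient map π: X → X/∼ sends O ↦ [O=P], P ↦ [O=P], Q ↦ [Q].
For each subset V ⊆ X/∼, compute π^{-1}(V) ⊆ X and check whether π^{-1}(V) ∈ τ. V is open in τ_Q iff π^{-1}(V) ∈ τ.
  V = {}: π^{-1}(V) = ∅ ∈ τ ✓.
  V = {[O=P]}: π^{-1}(V) = {O, P} ∈ τ ✓.
  V = {[Q]}: π^{-1}(V) = {Q} ∈ τ ✓.
  V = {[O=P], [Q]}: π^{-1}(V) = {O, P, Q} ∈ τ ✓.
Open sets in the quotient: τ_Q = {{}, {[O=P]}, {[Q]}, {[O=P], [Q]}} (4 elements).
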